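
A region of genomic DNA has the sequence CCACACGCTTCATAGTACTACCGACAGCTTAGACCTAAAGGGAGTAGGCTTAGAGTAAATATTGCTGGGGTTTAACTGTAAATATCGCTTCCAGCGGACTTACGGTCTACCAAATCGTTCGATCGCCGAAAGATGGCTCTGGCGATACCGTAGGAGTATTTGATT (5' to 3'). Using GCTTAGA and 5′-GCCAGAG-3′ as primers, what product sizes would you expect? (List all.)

The forward primer GCTTAGA matches the top strand at positions 27–33, 48–54.
The reverse primer's reverse complement is CTCTGGC, matching at positions 137–143.
Each forward site pairs with the reverse site to give a product ending at position 143: sizes 117, 96 bp.

117 bp, 96 bp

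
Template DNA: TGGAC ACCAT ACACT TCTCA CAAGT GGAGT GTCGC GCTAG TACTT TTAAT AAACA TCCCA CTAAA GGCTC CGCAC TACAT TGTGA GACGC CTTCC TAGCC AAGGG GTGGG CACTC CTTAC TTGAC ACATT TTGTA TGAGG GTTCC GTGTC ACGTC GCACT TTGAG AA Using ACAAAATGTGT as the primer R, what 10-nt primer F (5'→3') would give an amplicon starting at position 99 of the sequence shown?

The reverse primer's reverse complement ACACATTTTGT matches the template at positions 124–134; the product starts at position 99.
The forward primer is identical to the top strand over positions 99–108: CCAAGGGGTG.

5'-CCAAGGGGTG-3'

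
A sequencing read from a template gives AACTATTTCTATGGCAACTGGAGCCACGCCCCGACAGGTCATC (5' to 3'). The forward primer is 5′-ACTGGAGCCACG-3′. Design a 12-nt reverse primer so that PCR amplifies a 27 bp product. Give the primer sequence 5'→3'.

5'-GATGACCTGTCG-3'

The forward primer binds at positions 17–28, so a 27 bp product ends at position 17 + 27 − 1 = 43.
The reverse primer anneals to the top strand over positions 32–43, i.e. to CGACAGGTCATC.
Its sequence written 5'→3' is the reverse complement: GATGACCTGTCG.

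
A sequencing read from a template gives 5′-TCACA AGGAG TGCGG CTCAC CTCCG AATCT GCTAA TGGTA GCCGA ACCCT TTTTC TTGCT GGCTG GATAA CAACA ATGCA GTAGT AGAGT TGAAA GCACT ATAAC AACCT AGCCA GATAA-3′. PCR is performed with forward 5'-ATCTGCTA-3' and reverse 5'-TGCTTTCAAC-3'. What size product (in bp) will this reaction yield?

Forward primer ATCTGCTA is found on the top strand at positions 27–34.
Reverse complement of the reverse primer: GTTGAAAGCA. This occurs on the top strand at positions 89–98.
Product length = (reverse-primer end) − (forward-primer start) + 1 = 98 − 27 + 1 = 72 bp.

72 bp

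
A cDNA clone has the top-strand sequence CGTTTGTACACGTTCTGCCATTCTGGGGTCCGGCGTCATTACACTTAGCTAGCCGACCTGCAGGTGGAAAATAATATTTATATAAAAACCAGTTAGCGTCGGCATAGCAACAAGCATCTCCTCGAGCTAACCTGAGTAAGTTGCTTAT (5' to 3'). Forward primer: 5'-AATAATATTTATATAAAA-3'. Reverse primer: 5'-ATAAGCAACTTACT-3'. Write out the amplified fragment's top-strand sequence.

Scanning the template, AATAATATTTATATAAAA occurs at positions 70–87; this primer anneals to the bottom strand there with its 3' end pointing downstream.
Reverse complement of the reverse primer: AGTAAGTTGCTTAT. This occurs on the top strand at positions 135–148.
The product is the template from position 70 through 148 (79 bp).

5'-AATAATATTTATATAAAAACCAGTTAGCGTCGGCATAGCAACAAGCATCTCCTCGAGCTAACCTGAGTAAGTTGCTTAT-3'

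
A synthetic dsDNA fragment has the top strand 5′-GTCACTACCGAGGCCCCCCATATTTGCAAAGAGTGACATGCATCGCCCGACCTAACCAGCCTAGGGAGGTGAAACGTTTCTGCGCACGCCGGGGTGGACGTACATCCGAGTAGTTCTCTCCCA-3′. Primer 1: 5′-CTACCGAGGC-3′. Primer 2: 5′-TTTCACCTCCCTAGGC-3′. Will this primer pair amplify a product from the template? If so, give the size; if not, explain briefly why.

Yes — a 70 bp product.

Primer 1 (CTACCGAGGC) matches the top strand at positions 5–14; it acts as a forward primer.
Primer 2's reverse complement is GCCTAGGGAGGTGAAA, matching the top strand at positions 59–74; it acts as a reverse primer.
The 3' ends face each other across positions 5–74, giving a 70 bp product.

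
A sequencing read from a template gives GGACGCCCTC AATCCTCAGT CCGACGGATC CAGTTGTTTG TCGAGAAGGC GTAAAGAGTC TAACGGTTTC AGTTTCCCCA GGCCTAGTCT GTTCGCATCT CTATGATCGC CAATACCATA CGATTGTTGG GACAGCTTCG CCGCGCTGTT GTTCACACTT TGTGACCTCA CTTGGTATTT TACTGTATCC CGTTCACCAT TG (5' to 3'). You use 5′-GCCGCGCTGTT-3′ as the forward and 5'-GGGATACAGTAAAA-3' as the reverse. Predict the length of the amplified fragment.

The forward primer matches the template at positions 140–150.
Taking the reverse complement of GGGATACAGTAAAA gives TTTTACTGTATCCC, found at positions 178–191 on the template; the primer anneals here to the top strand with its 3' end pointing upstream.
Amplicon spans positions 140–191: 52 bp.

52 bp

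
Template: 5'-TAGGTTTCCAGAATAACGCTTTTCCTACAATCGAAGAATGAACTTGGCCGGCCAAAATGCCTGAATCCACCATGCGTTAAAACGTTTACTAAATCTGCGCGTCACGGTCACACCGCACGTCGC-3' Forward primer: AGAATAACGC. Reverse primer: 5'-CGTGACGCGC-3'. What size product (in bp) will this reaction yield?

97 bp

The forward primer matches the template at positions 10–19.
Reverse complement of the reverse primer: GCGCGTCACG. This occurs on the top strand at positions 97–106.
Product length = (reverse-primer end) − (forward-primer start) + 1 = 106 − 10 + 1 = 97 bp.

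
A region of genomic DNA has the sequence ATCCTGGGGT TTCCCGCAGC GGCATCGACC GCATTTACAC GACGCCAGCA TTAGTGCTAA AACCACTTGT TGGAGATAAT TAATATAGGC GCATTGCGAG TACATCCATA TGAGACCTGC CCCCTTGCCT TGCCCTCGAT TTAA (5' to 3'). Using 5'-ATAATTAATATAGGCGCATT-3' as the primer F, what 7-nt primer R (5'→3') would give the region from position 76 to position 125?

The product's 3' end on the top strand is position 125.
The reverse primer anneals to the top strand over positions 119–125, i.e. to GCCCCCT.
Its sequence written 5'→3' is the reverse complement: AGGGGGC.

5'-AGGGGGC-3'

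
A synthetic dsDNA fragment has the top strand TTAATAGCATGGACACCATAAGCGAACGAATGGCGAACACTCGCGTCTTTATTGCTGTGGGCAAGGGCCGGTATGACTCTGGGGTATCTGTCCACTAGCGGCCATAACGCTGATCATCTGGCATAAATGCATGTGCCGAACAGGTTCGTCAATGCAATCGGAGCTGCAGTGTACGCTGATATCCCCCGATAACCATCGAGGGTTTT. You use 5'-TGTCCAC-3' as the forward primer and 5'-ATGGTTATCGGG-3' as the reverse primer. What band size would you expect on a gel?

Forward primer TGTCCAC is found on the top strand at positions 89–95.
Reverse complement of the reverse primer: CCCGATAACCAT. This occurs on the top strand at positions 185–196.
The product runs from position 89 to position 196, so its length is 196 − 89 + 1 = 108 bp.

108 bp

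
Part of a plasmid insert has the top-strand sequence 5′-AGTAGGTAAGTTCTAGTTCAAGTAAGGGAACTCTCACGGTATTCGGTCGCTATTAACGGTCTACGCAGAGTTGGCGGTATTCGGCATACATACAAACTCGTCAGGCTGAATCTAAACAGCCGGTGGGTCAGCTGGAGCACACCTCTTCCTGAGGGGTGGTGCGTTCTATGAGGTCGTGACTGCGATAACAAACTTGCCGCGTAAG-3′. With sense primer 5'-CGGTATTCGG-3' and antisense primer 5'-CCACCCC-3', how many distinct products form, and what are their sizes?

The forward primer CGGTATTCGG matches the top strand at positions 37–46, 75–84.
The reverse primer's reverse complement is GGGGTGG, matching at positions 153–159.
Each forward site pairs with the reverse site to give a product ending at position 159: sizes 123, 85 bp.

Two products: 123 bp, 85 bp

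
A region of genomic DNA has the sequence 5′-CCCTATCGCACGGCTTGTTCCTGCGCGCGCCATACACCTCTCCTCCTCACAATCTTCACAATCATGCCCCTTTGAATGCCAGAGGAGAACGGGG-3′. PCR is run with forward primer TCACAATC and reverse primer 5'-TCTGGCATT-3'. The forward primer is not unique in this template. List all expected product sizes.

The forward primer TCACAATC matches the top strand at positions 47–54, 56–63.
The reverse primer's reverse complement is AATGCCAGA, matching at positions 75–83.
Each forward site pairs with the reverse site to give a product ending at position 83: sizes 37, 28 bp.

37 bp, 28 bp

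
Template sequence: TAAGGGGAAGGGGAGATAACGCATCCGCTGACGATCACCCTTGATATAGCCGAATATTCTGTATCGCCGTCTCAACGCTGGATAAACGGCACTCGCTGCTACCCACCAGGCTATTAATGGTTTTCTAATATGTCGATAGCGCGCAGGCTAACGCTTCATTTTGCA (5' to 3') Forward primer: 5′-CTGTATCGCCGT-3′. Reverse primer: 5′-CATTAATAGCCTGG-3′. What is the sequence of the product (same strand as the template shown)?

Scanning the template, CTGTATCGCCGT occurs at positions 59–70; this primer anneals to the bottom strand there with its 3' end pointing downstream.
Taking the reverse complement of CATTAATAGCCTGG gives CCAGGCTATTAATG, found at positions 106–119 on the template; the primer anneals here to the top strand with its 3' end pointing upstream.
The product is the template from position 59 through 119 (61 bp).

5'-CTGTATCGCCGTCTCAACGCTGGATAAACGGCACTCGCTGCTACCCACCAGGCTATTAATG-3'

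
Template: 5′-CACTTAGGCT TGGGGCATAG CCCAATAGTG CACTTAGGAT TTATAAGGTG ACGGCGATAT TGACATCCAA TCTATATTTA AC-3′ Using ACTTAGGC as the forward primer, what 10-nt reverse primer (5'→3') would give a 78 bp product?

5'-AAATATAGAT-3'

The forward primer binds at positions 2–9, so a 78 bp product ends at position 2 + 78 − 1 = 79.
The reverse primer anneals to the top strand over positions 70–79, i.e. to ATCTATATTT.
Its sequence written 5'→3' is the reverse complement: AAATATAGAT.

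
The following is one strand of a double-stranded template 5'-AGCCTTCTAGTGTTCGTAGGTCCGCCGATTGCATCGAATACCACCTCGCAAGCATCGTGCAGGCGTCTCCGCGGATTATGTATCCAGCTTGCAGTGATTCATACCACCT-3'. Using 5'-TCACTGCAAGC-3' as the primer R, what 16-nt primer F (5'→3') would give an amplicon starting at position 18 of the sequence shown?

The reverse primer's reverse complement GCTTGCAGTGA matches the template at positions 87–97; the product starts at position 18.
The forward primer is identical to the top strand over positions 18–33: AGGTCCGCCGATTGCA.

5'-AGGTCCGCCGATTGCA-3'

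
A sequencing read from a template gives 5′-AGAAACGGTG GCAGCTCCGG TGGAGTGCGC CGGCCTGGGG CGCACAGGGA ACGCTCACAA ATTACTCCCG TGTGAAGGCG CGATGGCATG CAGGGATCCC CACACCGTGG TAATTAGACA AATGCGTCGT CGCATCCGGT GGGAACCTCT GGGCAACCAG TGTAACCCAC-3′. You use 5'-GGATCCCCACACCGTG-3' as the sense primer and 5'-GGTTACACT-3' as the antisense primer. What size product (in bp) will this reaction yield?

74 bp

Forward primer GGATCCCCACACCGTG is found on the top strand at positions 94–109.
Reverse complement of the reverse primer: AGTGTAACC. This occurs on the top strand at positions 159–167.
Amplicon spans positions 94–167: 74 bp.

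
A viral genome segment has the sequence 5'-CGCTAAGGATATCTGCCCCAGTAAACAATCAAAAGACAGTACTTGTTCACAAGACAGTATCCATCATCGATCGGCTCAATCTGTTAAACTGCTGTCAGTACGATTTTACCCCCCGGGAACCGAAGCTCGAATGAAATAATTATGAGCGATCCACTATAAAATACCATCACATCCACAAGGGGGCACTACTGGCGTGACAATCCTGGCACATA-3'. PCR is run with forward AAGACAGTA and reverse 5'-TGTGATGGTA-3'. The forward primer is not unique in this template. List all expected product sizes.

The forward primer AAGACAGTA matches the top strand at positions 33–41, 51–59.
The reverse primer's reverse complement is TACCATCACA, matching at positions 162–171.
Each forward site pairs with the reverse site to give a product ending at position 171: sizes 139, 121 bp.

139 bp, 121 bp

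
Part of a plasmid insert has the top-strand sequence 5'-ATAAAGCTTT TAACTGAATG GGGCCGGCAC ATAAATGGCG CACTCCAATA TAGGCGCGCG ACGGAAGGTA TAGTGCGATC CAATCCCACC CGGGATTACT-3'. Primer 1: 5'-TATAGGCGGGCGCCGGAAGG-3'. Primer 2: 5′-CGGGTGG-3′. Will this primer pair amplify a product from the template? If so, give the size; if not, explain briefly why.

No product — primer 1 has no binding site in the template.

Primer 1 (TATAGGCGGGCGCCGGAAGG) does not match the top strand, and its reverse complement CCTTCCGGCGCCCGCCTATA does not match either.
With no annealing site for primer 1, no amplification occurs.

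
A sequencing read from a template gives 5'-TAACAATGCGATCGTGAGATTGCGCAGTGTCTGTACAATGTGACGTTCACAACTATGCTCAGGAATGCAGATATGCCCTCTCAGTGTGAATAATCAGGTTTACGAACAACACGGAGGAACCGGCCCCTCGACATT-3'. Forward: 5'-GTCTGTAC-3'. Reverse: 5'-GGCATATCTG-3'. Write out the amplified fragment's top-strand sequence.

5'-GTCTGTACAATGTGACGTTCACAACTATGCTCAGGAATGCAGATATGCC-3'

Forward primer GTCTGTAC is found on the top strand at positions 29–36.
The reverse primer's reverse complement is CAGATATGCC, which matches the template at positions 68–77.
The product is the template from position 29 through 77 (49 bp).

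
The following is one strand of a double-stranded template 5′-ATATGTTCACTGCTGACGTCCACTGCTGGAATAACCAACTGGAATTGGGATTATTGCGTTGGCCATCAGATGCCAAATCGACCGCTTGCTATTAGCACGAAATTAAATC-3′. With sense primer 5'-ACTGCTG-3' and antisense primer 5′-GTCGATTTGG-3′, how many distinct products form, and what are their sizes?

Two products: 74 bp, 61 bp

The forward primer ACTGCTG matches the top strand at positions 9–15, 22–28.
The reverse primer's reverse complement is CCAAATCGAC, matching at positions 73–82.
Each forward site pairs with the reverse site to give a product ending at position 82: sizes 74, 61 bp.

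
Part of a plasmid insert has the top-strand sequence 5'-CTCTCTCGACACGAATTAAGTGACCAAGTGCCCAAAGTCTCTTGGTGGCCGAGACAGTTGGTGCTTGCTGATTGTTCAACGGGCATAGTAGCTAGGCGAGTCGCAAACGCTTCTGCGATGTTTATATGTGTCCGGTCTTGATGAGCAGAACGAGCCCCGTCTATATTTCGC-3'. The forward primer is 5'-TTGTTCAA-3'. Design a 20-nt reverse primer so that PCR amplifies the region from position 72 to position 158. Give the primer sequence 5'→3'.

The product's 3' end on the top strand is position 158.
The reverse primer anneals to the top strand over positions 139–158, i.e. to TGATGAGCAGAACGAGCCCC.
Its sequence written 5'→3' is the reverse complement: GGGGCTCGTTCTGCTCATCA.

5'-GGGGCTCGTTCTGCTCATCA-3'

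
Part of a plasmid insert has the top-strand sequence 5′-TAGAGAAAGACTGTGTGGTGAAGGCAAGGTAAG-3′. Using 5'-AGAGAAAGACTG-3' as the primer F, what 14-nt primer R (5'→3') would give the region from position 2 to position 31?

The product's 3' end on the top strand is position 31.
The reverse primer anneals to the top strand over positions 18–31, i.e. to GTGAAGGCAAGGTA.
Its sequence written 5'→3' is the reverse complement: TACCTTGCCTTCAC.

5'-TACCTTGCCTTCAC-3'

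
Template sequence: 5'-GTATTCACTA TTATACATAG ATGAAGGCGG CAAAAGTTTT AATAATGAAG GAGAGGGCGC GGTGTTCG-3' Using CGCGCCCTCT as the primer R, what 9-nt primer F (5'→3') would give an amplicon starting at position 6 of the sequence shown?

The reverse primer's reverse complement AGAGGGCGCG matches the template at positions 52–61; the product starts at position 6.
The forward primer is identical to the top strand over positions 6–14: CACTATTAT.

5'-CACTATTAT-3'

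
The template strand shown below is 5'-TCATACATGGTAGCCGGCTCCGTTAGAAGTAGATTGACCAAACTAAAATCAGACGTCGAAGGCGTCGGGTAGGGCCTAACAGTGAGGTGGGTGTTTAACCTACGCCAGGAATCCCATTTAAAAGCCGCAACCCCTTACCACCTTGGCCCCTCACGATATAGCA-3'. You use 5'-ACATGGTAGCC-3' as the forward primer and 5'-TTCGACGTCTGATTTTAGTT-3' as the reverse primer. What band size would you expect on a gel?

Scanning the template, ACATGGTAGCC occurs at positions 5–15; this primer anneals to the bottom strand there with its 3' end pointing downstream.
Taking the reverse complement of TTCGACGTCTGATTTTAGTT gives AACTAAAATCAGACGTCGAA, found at positions 41–60 on the template; the primer anneals here to the top strand with its 3' end pointing upstream.
Amplicon spans positions 5–60: 56 bp.

56 bp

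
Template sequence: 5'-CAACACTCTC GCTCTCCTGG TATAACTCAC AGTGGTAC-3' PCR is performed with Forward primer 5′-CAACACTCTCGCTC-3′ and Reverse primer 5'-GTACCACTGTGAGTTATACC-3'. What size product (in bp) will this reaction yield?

Forward primer CAACACTCTCGCTC is found on the top strand at positions 1–14.
The reverse primer's reverse complement is GGTATAACTCACAGTGGTAC, which matches the template at positions 19–38.
Product length = (reverse-primer end) − (forward-primer start) + 1 = 38 − 1 + 1 = 38 bp.

38 bp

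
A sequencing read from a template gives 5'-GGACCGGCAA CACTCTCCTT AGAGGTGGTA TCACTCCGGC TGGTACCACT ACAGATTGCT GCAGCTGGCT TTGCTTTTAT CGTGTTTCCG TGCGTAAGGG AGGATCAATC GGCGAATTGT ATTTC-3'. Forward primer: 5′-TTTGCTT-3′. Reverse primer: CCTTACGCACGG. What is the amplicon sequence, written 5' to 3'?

Forward primer TTTGCTT is found on the top strand at positions 70–76.
Reverse complement of the reverse primer: CCGTGCGTAAGG. This occurs on the top strand at positions 88–99.
The product is the template from position 70 through 99 (30 bp).

5'-TTTGCTTTTATCGTGTTTCCGTGCGTAAGG-3'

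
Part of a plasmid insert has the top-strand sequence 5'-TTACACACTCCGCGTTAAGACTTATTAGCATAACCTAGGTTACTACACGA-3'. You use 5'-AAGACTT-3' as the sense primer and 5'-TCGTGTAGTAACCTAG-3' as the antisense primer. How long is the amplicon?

The forward primer matches the template at positions 17–23.
Reverse complement of the reverse primer: CTAGGTTACTACACGA. This occurs on the top strand at positions 35–50.
Amplicon spans positions 17–50: 34 bp.

34 bp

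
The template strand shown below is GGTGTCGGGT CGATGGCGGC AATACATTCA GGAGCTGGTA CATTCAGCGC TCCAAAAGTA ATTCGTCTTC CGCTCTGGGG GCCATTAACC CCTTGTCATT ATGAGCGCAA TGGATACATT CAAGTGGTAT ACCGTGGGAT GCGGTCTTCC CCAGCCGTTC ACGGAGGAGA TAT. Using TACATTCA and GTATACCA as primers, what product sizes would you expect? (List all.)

110 bp, 94 bp, 18 bp

The forward primer TACATTCA matches the top strand at positions 23–30, 39–46, 115–122.
The reverse primer's reverse complement is TGGTATAC, matching at positions 125–132.
Each forward site pairs with the reverse site to give a product ending at position 132: sizes 110, 94, 18 bp.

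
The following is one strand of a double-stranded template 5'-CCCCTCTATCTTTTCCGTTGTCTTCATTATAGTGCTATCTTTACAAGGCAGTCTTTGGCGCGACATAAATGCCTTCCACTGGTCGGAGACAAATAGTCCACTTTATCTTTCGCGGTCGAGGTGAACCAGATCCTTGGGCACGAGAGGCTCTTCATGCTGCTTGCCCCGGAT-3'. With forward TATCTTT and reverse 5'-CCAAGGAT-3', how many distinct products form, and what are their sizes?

Three products: 131 bp, 102 bp, 34 bp

The forward primer TATCTTT matches the top strand at positions 7–13, 36–42, 104–110.
The reverse primer's reverse complement is ATCCTTGG, matching at positions 130–137.
Each forward site pairs with the reverse site to give a product ending at position 137: sizes 131, 102, 34 bp.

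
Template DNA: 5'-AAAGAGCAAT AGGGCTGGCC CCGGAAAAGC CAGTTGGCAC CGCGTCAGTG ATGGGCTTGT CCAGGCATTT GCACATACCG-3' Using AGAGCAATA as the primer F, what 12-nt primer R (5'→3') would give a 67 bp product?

The forward primer binds at positions 3–11, so a 67 bp product ends at position 3 + 67 − 1 = 69.
The reverse primer anneals to the top strand over positions 58–69, i.e. to TGTCCAGGCATT.
Its sequence written 5'→3' is the reverse complement: AATGCCTGGACA.

5'-AATGCCTGGACA-3'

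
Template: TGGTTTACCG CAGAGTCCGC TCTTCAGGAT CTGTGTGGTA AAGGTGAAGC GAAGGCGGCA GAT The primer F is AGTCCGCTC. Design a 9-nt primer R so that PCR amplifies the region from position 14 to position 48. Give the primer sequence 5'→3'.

The product's 3' end on the top strand is position 48.
The reverse primer anneals to the top strand over positions 40–48, i.e. to AAAGGTGAA.
Its sequence written 5'→3' is the reverse complement: TTCACCTTT.

5'-TTCACCTTT-3'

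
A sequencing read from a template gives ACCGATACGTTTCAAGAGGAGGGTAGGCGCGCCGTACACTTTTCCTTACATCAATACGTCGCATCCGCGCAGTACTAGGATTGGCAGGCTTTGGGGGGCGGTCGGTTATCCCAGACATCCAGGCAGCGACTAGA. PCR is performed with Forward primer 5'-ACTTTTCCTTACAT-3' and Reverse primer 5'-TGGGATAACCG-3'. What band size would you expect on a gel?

Forward primer ACTTTTCCTTACAT is found on the top strand at positions 38–51.
Taking the reverse complement of TGGGATAACCG gives CGGTTATCCCA, found at positions 103–113 on the template; the primer anneals here to the top strand with its 3' end pointing upstream.
Product length = (reverse-primer end) − (forward-primer start) + 1 = 113 − 38 + 1 = 76 bp.

76 bp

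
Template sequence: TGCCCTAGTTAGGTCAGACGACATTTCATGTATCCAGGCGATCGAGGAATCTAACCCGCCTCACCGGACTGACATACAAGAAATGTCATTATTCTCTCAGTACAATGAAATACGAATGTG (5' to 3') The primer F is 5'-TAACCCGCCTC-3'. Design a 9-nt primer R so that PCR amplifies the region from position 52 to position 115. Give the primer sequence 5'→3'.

5'-TCGTATTTC-3'

The product's 3' end on the top strand is position 115.
The reverse primer anneals to the top strand over positions 107–115, i.e. to GAAATACGA.
Its sequence written 5'→3' is the reverse complement: TCGTATTTC.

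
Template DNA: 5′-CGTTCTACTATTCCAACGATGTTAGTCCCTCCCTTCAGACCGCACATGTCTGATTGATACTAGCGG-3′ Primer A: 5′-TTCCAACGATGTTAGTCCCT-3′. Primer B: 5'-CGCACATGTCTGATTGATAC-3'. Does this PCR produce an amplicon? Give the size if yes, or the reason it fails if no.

Primer A (TTCCAACGATGTTAGTCCCT) matches the top strand at positions 11–30 (3' end points downstream).
Primer B (CGCACATGTCTGATTGATAC) also matches the top strand directly, at positions 41–60 — its reverse complement GTATCAATCAGACATGTGCG is not present.
Both primers anneal to the bottom strand with 3' ends pointing the same way, so neither can prime synthesis back toward the other.

No product — both primers anneal to the same strand and extend in the same direction.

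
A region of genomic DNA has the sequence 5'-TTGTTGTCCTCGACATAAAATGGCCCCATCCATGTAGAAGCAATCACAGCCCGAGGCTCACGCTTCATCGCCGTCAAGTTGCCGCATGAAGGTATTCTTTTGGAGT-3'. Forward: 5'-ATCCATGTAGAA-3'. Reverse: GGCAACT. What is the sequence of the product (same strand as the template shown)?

Forward primer ATCCATGTAGAA is found on the top strand at positions 28–39.
Taking the reverse complement of GGCAACT gives AGTTGCC, found at positions 77–83 on the template; the primer anneals here to the top strand with its 3' end pointing upstream.
The product is the template from position 28 through 83 (56 bp).

5'-ATCCATGTAGAAGCAATCACAGCCCGAGGCTCACGCTTCATCGCCGTCAAGTTGCC-3'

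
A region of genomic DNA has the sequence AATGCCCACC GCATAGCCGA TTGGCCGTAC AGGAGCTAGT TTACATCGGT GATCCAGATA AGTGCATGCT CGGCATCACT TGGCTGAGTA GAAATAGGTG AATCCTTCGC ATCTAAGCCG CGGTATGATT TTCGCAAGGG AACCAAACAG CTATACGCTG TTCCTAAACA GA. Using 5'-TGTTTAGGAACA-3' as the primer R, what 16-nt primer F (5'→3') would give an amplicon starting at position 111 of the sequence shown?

5'-ATCTAAGCCGCGGTAT-3'

The reverse primer's reverse complement TGTTCCTAAACA matches the template at positions 159–170; the product starts at position 111.
The forward primer is identical to the top strand over positions 111–126: ATCTAAGCCGCGGTAT.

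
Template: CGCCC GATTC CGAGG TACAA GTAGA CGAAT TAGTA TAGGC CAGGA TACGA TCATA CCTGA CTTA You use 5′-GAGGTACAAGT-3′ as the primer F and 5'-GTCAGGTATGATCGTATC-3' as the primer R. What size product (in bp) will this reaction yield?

50 bp

Scanning the template, GAGGTACAAGT occurs at positions 12–22; this primer anneals to the bottom strand there with its 3' end pointing downstream.
The reverse primer's reverse complement is GATACGATCATACCTGAC, which matches the template at positions 44–61.
Amplicon spans positions 12–61: 50 bp.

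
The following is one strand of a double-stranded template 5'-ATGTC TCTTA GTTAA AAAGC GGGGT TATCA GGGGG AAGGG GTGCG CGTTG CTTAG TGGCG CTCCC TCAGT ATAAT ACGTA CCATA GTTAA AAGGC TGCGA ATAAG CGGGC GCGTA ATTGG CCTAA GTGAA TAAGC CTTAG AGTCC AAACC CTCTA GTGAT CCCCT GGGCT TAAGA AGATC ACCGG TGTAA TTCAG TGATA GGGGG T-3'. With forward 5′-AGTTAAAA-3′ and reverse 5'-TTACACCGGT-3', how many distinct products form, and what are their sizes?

The forward primer AGTTAAAA matches the top strand at positions 10–17, 85–92.
The reverse primer's reverse complement is ACCGGTGTAA, matching at positions 181–190.
Each forward site pairs with the reverse site to give a product ending at position 190: sizes 181, 106 bp.

Two products: 181 bp, 106 bp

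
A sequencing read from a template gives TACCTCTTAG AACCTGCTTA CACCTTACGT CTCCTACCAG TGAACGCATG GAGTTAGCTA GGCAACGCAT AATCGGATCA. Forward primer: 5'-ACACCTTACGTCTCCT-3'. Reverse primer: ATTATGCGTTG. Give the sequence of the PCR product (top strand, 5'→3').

5'-ACACCTTACGTCTCCTACCAGTGAACGCATGGAGTTAGCTAGGCAACGCATAAT-3'

Forward primer ACACCTTACGTCTCCT is found on the top strand at positions 20–35.
Taking the reverse complement of ATTATGCGTTG gives CAACGCATAAT, found at positions 63–73 on the template; the primer anneals here to the top strand with its 3' end pointing upstream.
The product is the template from position 20 through 73 (54 bp).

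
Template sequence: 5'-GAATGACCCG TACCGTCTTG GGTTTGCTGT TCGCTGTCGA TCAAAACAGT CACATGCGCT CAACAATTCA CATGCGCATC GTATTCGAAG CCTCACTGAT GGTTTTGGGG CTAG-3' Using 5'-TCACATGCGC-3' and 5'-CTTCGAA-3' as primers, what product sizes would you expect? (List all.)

41 bp, 23 bp

The forward primer TCACATGCGC matches the top strand at positions 50–59, 68–77.
The reverse primer's reverse complement is TTCGAAG, matching at positions 84–90.
Each forward site pairs with the reverse site to give a product ending at position 90: sizes 41, 23 bp.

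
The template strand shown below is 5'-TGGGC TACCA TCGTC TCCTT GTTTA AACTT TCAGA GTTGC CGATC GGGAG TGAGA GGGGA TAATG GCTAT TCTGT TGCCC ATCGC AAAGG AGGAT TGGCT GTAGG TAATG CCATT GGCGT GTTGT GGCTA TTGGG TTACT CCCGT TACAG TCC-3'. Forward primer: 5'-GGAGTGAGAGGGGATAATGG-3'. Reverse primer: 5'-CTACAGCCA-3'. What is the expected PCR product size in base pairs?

Scanning the template, GGAGTGAGAGGGGATAATGG occurs at positions 47–66; this primer anneals to the bottom strand there with its 3' end pointing downstream.
The reverse primer's reverse complement is TGGCTGTAG, which matches the template at positions 96–104.
Amplicon spans positions 47–104: 58 bp.

58 bp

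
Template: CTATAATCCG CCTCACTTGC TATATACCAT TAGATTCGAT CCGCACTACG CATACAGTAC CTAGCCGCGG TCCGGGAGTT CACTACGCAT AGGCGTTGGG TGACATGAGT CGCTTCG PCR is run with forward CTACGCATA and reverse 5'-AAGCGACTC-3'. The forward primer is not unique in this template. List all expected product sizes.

The forward primer CTACGCATA matches the top strand at positions 46–54, 83–91.
The reverse primer's reverse complement is GAGTCGCTT, matching at positions 107–115.
Each forward site pairs with the reverse site to give a product ending at position 115: sizes 70, 33 bp.

70 bp, 33 bp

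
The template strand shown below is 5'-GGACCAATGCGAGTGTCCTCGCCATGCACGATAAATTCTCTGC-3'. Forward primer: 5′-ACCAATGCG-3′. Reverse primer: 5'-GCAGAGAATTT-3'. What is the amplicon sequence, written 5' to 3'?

5'-ACCAATGCGAGTGTCCTCGCCATGCACGATAAATTCTCTGC-3'

Forward primer ACCAATGCG is found on the top strand at positions 3–11.
Taking the reverse complement of GCAGAGAATTT gives AAATTCTCTGC, found at positions 33–43 on the template; the primer anneals here to the top strand with its 3' end pointing upstream.
The product is the template from position 3 through 43 (41 bp).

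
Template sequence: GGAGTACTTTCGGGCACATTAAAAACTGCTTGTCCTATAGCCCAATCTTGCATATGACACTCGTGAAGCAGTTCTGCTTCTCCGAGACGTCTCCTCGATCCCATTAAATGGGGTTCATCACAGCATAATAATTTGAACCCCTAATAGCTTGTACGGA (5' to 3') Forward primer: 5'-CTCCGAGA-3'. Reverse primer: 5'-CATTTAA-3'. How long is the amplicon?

31 bp

The forward primer matches the template at positions 80–87.
Taking the reverse complement of CATTTAA gives TTAAATG, found at positions 104–110 on the template; the primer anneals here to the top strand with its 3' end pointing upstream.
Amplicon spans positions 80–110: 31 bp.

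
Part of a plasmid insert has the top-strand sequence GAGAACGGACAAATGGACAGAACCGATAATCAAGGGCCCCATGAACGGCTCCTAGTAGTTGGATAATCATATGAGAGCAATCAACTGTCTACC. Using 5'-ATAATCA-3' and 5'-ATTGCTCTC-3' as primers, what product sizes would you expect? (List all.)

The forward primer ATAATCA matches the top strand at positions 26–32, 63–69.
The reverse primer's reverse complement is GAGAGCAAT, matching at positions 73–81.
Each forward site pairs with the reverse site to give a product ending at position 81: sizes 56, 19 bp.

56 bp, 19 bp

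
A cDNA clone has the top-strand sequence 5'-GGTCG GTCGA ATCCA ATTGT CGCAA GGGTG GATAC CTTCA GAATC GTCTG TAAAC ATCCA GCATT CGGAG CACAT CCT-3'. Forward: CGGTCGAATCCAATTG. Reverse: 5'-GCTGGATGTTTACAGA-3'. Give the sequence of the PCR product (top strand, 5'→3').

5'-CGGTCGAATCCAATTGTCGCAAGGGTGGATACCTTCAGAATCGTCTGTAAACATCCAGC-3'

The forward primer matches the template at positions 4–19.
Taking the reverse complement of GCTGGATGTTTACAGA gives TCTGTAAACATCCAGC, found at positions 47–62 on the template; the primer anneals here to the top strand with its 3' end pointing upstream.
The product is the template from position 4 through 62 (59 bp).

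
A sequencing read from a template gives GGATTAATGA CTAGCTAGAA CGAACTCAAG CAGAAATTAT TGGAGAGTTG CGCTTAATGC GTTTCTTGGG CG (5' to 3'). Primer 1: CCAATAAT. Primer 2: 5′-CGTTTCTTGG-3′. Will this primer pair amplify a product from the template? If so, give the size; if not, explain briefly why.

No product — the primers' 3' ends point away from each other.

Primer 1 (CCAATAAT) has reverse complement ATTATTGG, which matches the top strand at positions 36–43; primer 1 anneals to the top strand there with its 3' end pointing upstream toward position 36.
Primer 2 (CGTTTCTTGG) matches the top strand directly at positions 60–69; it anneals to the bottom strand with its 3' end pointing downstream toward position 69.
The 3' ends diverge (primer 1 extends toward position 1, primer 2 toward position 72), so the primers never converge on a shared product.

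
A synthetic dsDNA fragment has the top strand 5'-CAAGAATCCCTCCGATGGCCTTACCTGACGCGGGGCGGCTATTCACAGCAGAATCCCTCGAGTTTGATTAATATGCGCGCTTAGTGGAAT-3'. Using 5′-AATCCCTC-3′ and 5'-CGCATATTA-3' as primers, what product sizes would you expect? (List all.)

The forward primer AATCCCTC matches the top strand at positions 5–12, 52–59.
The reverse primer's reverse complement is TAATATGCG, matching at positions 69–77.
Each forward site pairs with the reverse site to give a product ending at position 77: sizes 73, 26 bp.

73 bp, 26 bp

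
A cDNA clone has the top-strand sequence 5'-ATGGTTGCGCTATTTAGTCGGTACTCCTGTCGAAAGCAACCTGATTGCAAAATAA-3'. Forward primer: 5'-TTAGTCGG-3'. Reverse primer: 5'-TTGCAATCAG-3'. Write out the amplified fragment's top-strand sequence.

The forward primer matches the template at positions 14–21.
Taking the reverse complement of TTGCAATCAG gives CTGATTGCAA, found at positions 41–50 on the template; the primer anneals here to the top strand with its 3' end pointing upstream.
The product is the template from position 14 through 50 (37 bp).

5'-TTAGTCGGTACTCCTGTCGAAAGCAACCTGATTGCAA-3'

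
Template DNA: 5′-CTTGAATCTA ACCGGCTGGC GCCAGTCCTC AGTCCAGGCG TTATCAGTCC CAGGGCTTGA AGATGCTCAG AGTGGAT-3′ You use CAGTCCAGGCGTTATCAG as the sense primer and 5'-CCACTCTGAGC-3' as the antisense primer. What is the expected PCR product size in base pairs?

Scanning the template, CAGTCCAGGCGTTATCAG occurs at positions 30–47; this primer anneals to the bottom strand there with its 3' end pointing downstream.
The reverse primer's reverse complement is GCTCAGAGTGG, which matches the template at positions 65–75.
The product runs from position 30 to position 75, so its length is 75 − 30 + 1 = 46 bp.

46 bp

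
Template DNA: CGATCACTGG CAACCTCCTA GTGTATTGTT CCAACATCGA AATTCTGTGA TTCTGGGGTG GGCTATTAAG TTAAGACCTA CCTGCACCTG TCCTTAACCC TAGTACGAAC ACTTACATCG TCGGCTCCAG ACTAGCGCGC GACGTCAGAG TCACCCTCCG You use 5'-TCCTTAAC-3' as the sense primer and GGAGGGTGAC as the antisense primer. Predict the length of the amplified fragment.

69 bp

The forward primer matches the template at positions 91–98.
Taking the reverse complement of GGAGGGTGAC gives GTCACCCTCC, found at positions 150–159 on the template; the primer anneals here to the top strand with its 3' end pointing upstream.
Product length = (reverse-primer end) − (forward-primer start) + 1 = 159 − 91 + 1 = 69 bp.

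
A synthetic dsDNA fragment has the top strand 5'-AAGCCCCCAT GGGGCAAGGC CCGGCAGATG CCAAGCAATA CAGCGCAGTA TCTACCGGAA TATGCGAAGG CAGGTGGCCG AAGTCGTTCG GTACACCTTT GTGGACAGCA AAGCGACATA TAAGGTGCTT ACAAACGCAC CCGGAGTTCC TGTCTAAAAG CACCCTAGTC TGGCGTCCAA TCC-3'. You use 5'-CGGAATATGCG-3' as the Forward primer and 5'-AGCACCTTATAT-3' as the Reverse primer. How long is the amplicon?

74 bp

Forward primer CGGAATATGCG is found on the top strand at positions 56–66.
Reverse complement of the reverse primer: ATATAAGGTGCT. This occurs on the top strand at positions 118–129.
The product runs from position 56 to position 129, so its length is 129 − 56 + 1 = 74 bp.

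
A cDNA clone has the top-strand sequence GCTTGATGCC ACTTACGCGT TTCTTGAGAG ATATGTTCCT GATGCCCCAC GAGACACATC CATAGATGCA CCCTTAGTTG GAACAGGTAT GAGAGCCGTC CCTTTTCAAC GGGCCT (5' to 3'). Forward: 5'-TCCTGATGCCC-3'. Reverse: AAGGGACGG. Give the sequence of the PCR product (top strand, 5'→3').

5'-TCCTGATGCCCCACGAGACACATCCATAGATGCACCCTTAGTTGGAACAGGTATGAGAGCCGTCCCTT-3'

Scanning the template, TCCTGATGCCC occurs at positions 37–47; this primer anneals to the bottom strand there with its 3' end pointing downstream.
Taking the reverse complement of AAGGGACGG gives CCGTCCCTT, found at positions 96–104 on the template; the primer anneals here to the top strand with its 3' end pointing upstream.
The product is the template from position 37 through 104 (68 bp).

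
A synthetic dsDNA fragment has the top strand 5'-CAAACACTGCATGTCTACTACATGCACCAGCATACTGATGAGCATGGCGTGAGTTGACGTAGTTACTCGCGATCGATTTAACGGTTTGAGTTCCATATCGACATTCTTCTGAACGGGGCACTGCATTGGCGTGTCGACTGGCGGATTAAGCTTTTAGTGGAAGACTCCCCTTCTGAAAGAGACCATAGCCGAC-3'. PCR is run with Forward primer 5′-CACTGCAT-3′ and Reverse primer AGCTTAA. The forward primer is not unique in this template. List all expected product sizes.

The forward primer CACTGCAT matches the top strand at positions 5–12, 119–126.
The reverse primer's reverse complement is TTAAGCT, matching at positions 146–152.
Each forward site pairs with the reverse site to give a product ending at position 152: sizes 148, 34 bp.

148 bp, 34 bp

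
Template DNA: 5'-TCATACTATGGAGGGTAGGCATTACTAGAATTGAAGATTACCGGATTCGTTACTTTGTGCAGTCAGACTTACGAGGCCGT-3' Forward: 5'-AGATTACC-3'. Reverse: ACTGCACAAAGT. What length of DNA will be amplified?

29 bp

The forward primer matches the template at positions 35–42.
Reverse complement of the reverse primer: ACTTTGTGCAGT. This occurs on the top strand at positions 52–63.
Amplicon spans positions 35–63: 29 bp.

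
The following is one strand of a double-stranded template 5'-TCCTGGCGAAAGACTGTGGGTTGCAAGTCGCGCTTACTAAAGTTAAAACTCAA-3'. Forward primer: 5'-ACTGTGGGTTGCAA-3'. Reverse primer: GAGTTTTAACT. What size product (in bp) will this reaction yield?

The forward primer matches the template at positions 13–26.
Reverse complement of the reverse primer: AGTTAAAACTC. This occurs on the top strand at positions 41–51.
Product length = (reverse-primer end) − (forward-primer start) + 1 = 51 − 13 + 1 = 39 bp.

39 bp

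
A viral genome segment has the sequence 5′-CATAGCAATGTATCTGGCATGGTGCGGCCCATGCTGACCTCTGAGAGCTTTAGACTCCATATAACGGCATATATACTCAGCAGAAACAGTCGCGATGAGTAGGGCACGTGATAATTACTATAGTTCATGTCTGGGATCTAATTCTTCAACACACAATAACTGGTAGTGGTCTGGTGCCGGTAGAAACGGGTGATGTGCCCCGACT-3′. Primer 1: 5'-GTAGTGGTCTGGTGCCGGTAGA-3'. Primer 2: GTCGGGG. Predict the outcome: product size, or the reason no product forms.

Primer 1 (GTAGTGGTCTGGTGCCGGTAGA) matches the top strand at positions 163–184; it acts as a forward primer.
Primer 2's reverse complement is CCCCGAC, matching the top strand at positions 198–204; it acts as a reverse primer.
The 3' ends face each other across positions 163–204, giving a 42 bp product.

Yes — a 42 bp product.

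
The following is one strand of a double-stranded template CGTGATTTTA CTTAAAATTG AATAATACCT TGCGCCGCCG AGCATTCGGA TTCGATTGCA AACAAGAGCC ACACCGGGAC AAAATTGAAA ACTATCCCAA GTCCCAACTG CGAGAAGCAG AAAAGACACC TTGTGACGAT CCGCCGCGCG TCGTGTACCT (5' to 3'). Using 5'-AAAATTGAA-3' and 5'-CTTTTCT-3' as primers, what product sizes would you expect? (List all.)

The forward primer AAAATTGAA matches the top strand at positions 14–22, 81–89.
The reverse primer's reverse complement is AGAAAAG, matching at positions 119–125.
Each forward site pairs with the reverse site to give a product ending at position 125: sizes 112, 45 bp.

112 bp, 45 bp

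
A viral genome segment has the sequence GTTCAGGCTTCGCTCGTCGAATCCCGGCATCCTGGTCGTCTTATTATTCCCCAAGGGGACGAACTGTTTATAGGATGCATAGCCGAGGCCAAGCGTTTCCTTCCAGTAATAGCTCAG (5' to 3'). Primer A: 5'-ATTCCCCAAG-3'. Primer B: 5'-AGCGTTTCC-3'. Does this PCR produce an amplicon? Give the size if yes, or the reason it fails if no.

Primer A (ATTCCCCAAG) matches the top strand at positions 46–55 (3' end points downstream).
Primer B (AGCGTTTCC) also matches the top strand directly, at positions 92–100 — its reverse complement GGAAACGCT is not present.
Both primers anneal to the bottom strand with 3' ends pointing the same way, so neither can prime synthesis back toward the other.

No product — both primers anneal to the same strand and extend in the same direction.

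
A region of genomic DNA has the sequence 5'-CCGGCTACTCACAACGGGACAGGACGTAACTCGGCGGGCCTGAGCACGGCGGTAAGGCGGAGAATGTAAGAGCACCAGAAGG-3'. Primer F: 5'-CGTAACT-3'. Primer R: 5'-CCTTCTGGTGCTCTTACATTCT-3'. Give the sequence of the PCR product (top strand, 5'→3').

5'-CGTAACTCGGCGGGCCTGAGCACGGCGGTAAGGCGGAGAATGTAAGAGCACCAGAAGG-3'

Scanning the template, CGTAACT occurs at positions 25–31; this primer anneals to the bottom strand there with its 3' end pointing downstream.
The reverse primer's reverse complement is AGAATGTAAGAGCACCAGAAGG, which matches the template at positions 61–82.
The product is the template from position 25 through 82 (58 bp).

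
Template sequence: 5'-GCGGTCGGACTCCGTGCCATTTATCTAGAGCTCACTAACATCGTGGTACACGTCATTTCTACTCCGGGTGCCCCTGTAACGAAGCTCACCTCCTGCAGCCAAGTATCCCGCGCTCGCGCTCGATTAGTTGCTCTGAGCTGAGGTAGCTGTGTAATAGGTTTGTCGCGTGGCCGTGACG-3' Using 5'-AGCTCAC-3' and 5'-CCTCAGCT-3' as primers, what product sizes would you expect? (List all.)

115 bp, 61 bp

The forward primer AGCTCAC matches the top strand at positions 29–35, 83–89.
The reverse primer's reverse complement is AGCTGAGG, matching at positions 136–143.
Each forward site pairs with the reverse site to give a product ending at position 143: sizes 115, 61 bp.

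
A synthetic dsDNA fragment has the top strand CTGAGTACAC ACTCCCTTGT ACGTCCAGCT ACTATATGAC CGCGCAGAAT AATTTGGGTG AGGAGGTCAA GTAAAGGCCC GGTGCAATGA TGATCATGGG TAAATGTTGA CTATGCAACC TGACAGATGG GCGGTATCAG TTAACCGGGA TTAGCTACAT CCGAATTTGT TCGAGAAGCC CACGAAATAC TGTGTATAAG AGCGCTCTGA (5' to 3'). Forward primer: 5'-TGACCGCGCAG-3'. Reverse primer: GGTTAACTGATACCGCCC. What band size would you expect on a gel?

The forward primer matches the template at positions 37–47.
Taking the reverse complement of GGTTAACTGATACCGCCC gives GGGCGGTATCAGTTAACC, found at positions 129–146 on the template; the primer anneals here to the top strand with its 3' end pointing upstream.
Amplicon spans positions 37–146: 110 bp.

110 bp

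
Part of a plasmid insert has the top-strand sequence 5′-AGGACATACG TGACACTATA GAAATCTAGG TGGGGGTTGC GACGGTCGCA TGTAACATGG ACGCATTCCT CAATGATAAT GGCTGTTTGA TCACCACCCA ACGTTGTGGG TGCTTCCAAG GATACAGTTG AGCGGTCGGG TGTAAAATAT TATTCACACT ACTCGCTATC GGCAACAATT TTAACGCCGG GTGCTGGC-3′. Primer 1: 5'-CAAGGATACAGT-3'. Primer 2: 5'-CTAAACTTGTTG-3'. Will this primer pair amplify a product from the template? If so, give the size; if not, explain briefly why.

Primer 2 (CTAAACTTGTTG) does not match the top strand, and its reverse complement CAACAAGTTTAG does not match either.
With no annealing site for primer 2, no amplification occurs.

No product — primer 2 has no binding site in the template.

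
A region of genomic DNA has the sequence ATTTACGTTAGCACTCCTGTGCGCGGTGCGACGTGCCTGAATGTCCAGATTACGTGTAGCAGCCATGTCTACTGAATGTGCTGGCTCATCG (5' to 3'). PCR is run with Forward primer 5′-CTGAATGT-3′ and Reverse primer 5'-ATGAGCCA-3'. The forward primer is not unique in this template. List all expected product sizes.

The forward primer CTGAATGT matches the top strand at positions 37–44, 72–79.
The reverse primer's reverse complement is TGGCTCAT, matching at positions 82–89.
Each forward site pairs with the reverse site to give a product ending at position 89: sizes 53, 18 bp.

53 bp, 18 bp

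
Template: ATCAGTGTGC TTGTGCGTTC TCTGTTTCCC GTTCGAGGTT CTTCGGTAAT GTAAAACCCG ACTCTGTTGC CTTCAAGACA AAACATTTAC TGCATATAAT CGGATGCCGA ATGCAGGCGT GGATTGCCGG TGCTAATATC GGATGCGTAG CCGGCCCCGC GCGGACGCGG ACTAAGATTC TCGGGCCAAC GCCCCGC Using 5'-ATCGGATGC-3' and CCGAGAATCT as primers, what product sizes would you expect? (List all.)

86 bp, 47 bp

The forward primer ATCGGATGC matches the top strand at positions 99–107, 138–146.
The reverse primer's reverse complement is AGATTCTCGG, matching at positions 175–184.
Each forward site pairs with the reverse site to give a product ending at position 184: sizes 86, 47 bp.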